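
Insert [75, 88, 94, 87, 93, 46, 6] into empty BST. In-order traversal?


Insert 75: root
Insert 88: R from 75
Insert 94: R from 75 -> R from 88
Insert 87: R from 75 -> L from 88
Insert 93: R from 75 -> R from 88 -> L from 94
Insert 46: L from 75
Insert 6: L from 75 -> L from 46

In-order: [6, 46, 75, 87, 88, 93, 94]


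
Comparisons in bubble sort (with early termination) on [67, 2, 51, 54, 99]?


Algorithm: bubble sort (with early termination)
Input: [67, 2, 51, 54, 99]
Sorted: [2, 51, 54, 67, 99]

7


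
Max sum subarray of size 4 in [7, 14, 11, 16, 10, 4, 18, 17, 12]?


[0:4]: 48
[1:5]: 51
[2:6]: 41
[3:7]: 48
[4:8]: 49
[5:9]: 51

Max: 51 at [1:5]


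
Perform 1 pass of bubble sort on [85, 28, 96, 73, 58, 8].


Initial: [85, 28, 96, 73, 58, 8]
Pass 1: [28, 85, 73, 58, 8, 96] (4 swaps)

After 1 pass: [28, 85, 73, 58, 8, 96]


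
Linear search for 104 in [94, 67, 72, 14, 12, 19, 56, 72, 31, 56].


i=0: 94!=104
i=1: 67!=104
i=2: 72!=104
i=3: 14!=104
i=4: 12!=104
i=5: 19!=104
i=6: 56!=104
i=7: 72!=104
i=8: 31!=104
i=9: 56!=104

Not found, 10 comps


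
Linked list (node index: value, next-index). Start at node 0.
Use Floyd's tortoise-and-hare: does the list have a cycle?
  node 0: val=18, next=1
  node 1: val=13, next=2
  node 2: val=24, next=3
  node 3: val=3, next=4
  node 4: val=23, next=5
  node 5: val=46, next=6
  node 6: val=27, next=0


Floyd's tortoise (slow, +1) and hare (fast, +2):
  init: slow=0, fast=0
  step 1: slow=1, fast=2
  step 2: slow=2, fast=4
  step 3: slow=3, fast=6
  step 4: slow=4, fast=1
  step 5: slow=5, fast=3
  step 6: slow=6, fast=5
  step 7: slow=0, fast=0
  slow == fast at node 0: cycle detected

Cycle: yes


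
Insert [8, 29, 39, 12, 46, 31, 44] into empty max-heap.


Insert 8: [8]
Insert 29: [29, 8]
Insert 39: [39, 8, 29]
Insert 12: [39, 12, 29, 8]
Insert 46: [46, 39, 29, 8, 12]
Insert 31: [46, 39, 31, 8, 12, 29]
Insert 44: [46, 39, 44, 8, 12, 29, 31]

Final heap: [46, 39, 44, 8, 12, 29, 31]


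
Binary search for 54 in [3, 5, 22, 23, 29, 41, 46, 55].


Step 1: lo=0, hi=7, mid=3, val=23
Step 2: lo=4, hi=7, mid=5, val=41
Step 3: lo=6, hi=7, mid=6, val=46
Step 4: lo=7, hi=7, mid=7, val=55

Not found


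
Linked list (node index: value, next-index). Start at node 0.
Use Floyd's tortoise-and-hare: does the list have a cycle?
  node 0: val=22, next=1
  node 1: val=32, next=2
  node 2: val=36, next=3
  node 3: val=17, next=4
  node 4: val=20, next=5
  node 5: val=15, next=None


Floyd's tortoise (slow, +1) and hare (fast, +2):
  init: slow=0, fast=0
  step 1: slow=1, fast=2
  step 2: slow=2, fast=4
  step 3: fast 4->5->None, no cycle

Cycle: no


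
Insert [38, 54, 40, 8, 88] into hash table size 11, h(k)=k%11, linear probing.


Insert 38: h=5 -> slot 5
Insert 54: h=10 -> slot 10
Insert 40: h=7 -> slot 7
Insert 8: h=8 -> slot 8
Insert 88: h=0 -> slot 0

Table: [88, None, None, None, None, 38, None, 40, 8, None, 54]


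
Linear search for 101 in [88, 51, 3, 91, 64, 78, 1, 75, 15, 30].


i=0: 88!=101
i=1: 51!=101
i=2: 3!=101
i=3: 91!=101
i=4: 64!=101
i=5: 78!=101
i=6: 1!=101
i=7: 75!=101
i=8: 15!=101
i=9: 30!=101

Not found, 10 comps


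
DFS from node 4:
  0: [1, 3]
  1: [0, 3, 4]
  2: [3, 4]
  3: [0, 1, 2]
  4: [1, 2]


Visit 4, push [2, 1]
Visit 1, push [3, 0]
Visit 0, push [3]
Visit 3, push [2]
Visit 2, push []

DFS order: [4, 1, 0, 3, 2]


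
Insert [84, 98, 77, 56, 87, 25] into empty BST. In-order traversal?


Insert 84: root
Insert 98: R from 84
Insert 77: L from 84
Insert 56: L from 84 -> L from 77
Insert 87: R from 84 -> L from 98
Insert 25: L from 84 -> L from 77 -> L from 56

In-order: [25, 56, 77, 84, 87, 98]


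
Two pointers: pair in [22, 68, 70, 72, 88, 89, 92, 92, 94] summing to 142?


lo=0(22)+hi=8(94)=116
lo=1(68)+hi=8(94)=162
lo=1(68)+hi=7(92)=160
lo=1(68)+hi=6(92)=160
lo=1(68)+hi=5(89)=157
lo=1(68)+hi=4(88)=156
lo=1(68)+hi=3(72)=140
lo=2(70)+hi=3(72)=142

Yes: 70+72=142


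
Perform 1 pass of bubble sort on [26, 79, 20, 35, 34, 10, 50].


Initial: [26, 79, 20, 35, 34, 10, 50]
Pass 1: [26, 20, 35, 34, 10, 50, 79] (5 swaps)

After 1 pass: [26, 20, 35, 34, 10, 50, 79]


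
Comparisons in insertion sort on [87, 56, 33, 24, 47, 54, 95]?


Algorithm: insertion sort
Input: [87, 56, 33, 24, 47, 54, 95]
Sorted: [24, 33, 47, 54, 56, 87, 95]

13


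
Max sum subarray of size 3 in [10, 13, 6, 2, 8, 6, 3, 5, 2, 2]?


[0:3]: 29
[1:4]: 21
[2:5]: 16
[3:6]: 16
[4:7]: 17
[5:8]: 14
[6:9]: 10
[7:10]: 9

Max: 29 at [0:3]


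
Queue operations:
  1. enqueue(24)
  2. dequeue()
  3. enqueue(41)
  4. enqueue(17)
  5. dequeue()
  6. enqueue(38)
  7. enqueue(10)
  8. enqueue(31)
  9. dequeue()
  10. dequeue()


enqueue(24) -> [24]
dequeue()->24, []
enqueue(41) -> [41]
enqueue(17) -> [41, 17]
dequeue()->41, [17]
enqueue(38) -> [17, 38]
enqueue(10) -> [17, 38, 10]
enqueue(31) -> [17, 38, 10, 31]
dequeue()->17, [38, 10, 31]
dequeue()->38, [10, 31]

Final queue: [10, 31]


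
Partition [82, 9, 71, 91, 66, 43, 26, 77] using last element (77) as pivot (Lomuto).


Pivot: 77
  9 <= 77: swap -> [9, 82, 71, 91, 66, 43, 26, 77]
  71 <= 77: swap -> [9, 71, 82, 91, 66, 43, 26, 77]
  66 <= 77: swap -> [9, 71, 66, 91, 82, 43, 26, 77]
  43 <= 77: swap -> [9, 71, 66, 43, 82, 91, 26, 77]
  26 <= 77: swap -> [9, 71, 66, 43, 26, 91, 82, 77]
Place pivot at 5: [9, 71, 66, 43, 26, 77, 82, 91]

Partitioned: [9, 71, 66, 43, 26, 77, 82, 91]


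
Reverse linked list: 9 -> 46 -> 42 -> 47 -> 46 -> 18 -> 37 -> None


Step 1: curr=9, set curr.next=prev(None) | reversed so far: 9
Step 2: curr=46, set curr.next=prev(9) | reversed so far: 46 -> 9
Step 3: curr=42, set curr.next=prev(46) | reversed so far: 42 -> 46 -> 9
Step 4: curr=47, set curr.next=prev(42) | reversed so far: 47 -> 42 -> 46 -> 9
Step 5: curr=46, set curr.next=prev(47) | reversed so far: 46 -> 47 -> 42 -> 46 -> 9
Step 6: curr=18, set curr.next=prev(46) | reversed so far: 18 -> 46 -> 47 -> 42 -> 46 -> 9
Step 7: curr=37, set curr.next=prev(18) | reversed so far: 37 -> 18 -> 46 -> 47 -> 42 -> 46 -> 9

37 -> 18 -> 46 -> 47 -> 42 -> 46 -> 9 -> None


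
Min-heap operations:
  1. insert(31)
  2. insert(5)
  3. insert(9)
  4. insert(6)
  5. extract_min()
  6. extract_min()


insert(31) -> [31]
insert(5) -> [5, 31]
insert(9) -> [5, 31, 9]
insert(6) -> [5, 6, 9, 31]
extract_min()->5, [6, 31, 9]
extract_min()->6, [9, 31]

Final heap: [9, 31]


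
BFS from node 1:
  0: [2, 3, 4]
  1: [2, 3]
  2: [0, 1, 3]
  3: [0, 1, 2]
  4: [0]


Visit 1, enqueue [2, 3]
Visit 2, enqueue [0]
Visit 3, enqueue []
Visit 0, enqueue [4]
Visit 4, enqueue []

BFS order: [1, 2, 3, 0, 4]


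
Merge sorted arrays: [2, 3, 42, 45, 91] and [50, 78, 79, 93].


Take 2 from A
Take 3 from A
Take 42 from A
Take 45 from A
Take 50 from B
Take 78 from B
Take 79 from B
Take 91 from A

Merged: [2, 3, 42, 45, 50, 78, 79, 91, 93]


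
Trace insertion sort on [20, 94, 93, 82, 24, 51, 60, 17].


Initial: [20, 94, 93, 82, 24, 51, 60, 17]
Insert 94: [20, 94, 93, 82, 24, 51, 60, 17]
Insert 93: [20, 93, 94, 82, 24, 51, 60, 17]
Insert 82: [20, 82, 93, 94, 24, 51, 60, 17]
Insert 24: [20, 24, 82, 93, 94, 51, 60, 17]
Insert 51: [20, 24, 51, 82, 93, 94, 60, 17]
Insert 60: [20, 24, 51, 60, 82, 93, 94, 17]
Insert 17: [17, 20, 24, 51, 60, 82, 93, 94]

Sorted: [17, 20, 24, 51, 60, 82, 93, 94]


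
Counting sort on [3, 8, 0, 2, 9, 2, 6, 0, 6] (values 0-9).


Input: [3, 8, 0, 2, 9, 2, 6, 0, 6]
Counts: [2, 0, 2, 1, 0, 0, 2, 0, 1, 1]

Sorted: [0, 0, 2, 2, 3, 6, 6, 8, 9]


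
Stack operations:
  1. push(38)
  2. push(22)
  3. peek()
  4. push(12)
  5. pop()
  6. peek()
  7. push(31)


push(38) -> [38]
push(22) -> [38, 22]
peek()->22
push(12) -> [38, 22, 12]
pop()->12, [38, 22]
peek()->22
push(31) -> [38, 22, 31]

Final stack: [38, 22, 31]


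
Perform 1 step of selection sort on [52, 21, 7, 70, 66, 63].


Initial: [52, 21, 7, 70, 66, 63]
Step 1: min=7 at 2
  Swap: [7, 21, 52, 70, 66, 63]

After 1 step: [7, 21, 52, 70, 66, 63]


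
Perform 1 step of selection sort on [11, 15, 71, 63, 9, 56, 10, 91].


Initial: [11, 15, 71, 63, 9, 56, 10, 91]
Step 1: min=9 at 4
  Swap: [9, 15, 71, 63, 11, 56, 10, 91]

After 1 step: [9, 15, 71, 63, 11, 56, 10, 91]


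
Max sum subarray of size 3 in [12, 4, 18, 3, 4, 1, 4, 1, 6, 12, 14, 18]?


[0:3]: 34
[1:4]: 25
[2:5]: 25
[3:6]: 8
[4:7]: 9
[5:8]: 6
[6:9]: 11
[7:10]: 19
[8:11]: 32
[9:12]: 44

Max: 44 at [9:12]


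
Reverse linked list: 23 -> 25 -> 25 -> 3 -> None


Step 1: curr=23, set curr.next=prev(None) | reversed so far: 23
Step 2: curr=25, set curr.next=prev(23) | reversed so far: 25 -> 23
Step 3: curr=25, set curr.next=prev(25) | reversed so far: 25 -> 25 -> 23
Step 4: curr=3, set curr.next=prev(25) | reversed so far: 3 -> 25 -> 25 -> 23

3 -> 25 -> 25 -> 23 -> None


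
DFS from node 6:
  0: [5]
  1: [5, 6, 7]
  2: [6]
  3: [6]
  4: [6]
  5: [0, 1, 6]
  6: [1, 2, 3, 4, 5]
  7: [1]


Visit 6, push [5, 4, 3, 2, 1]
Visit 1, push [7, 5]
Visit 5, push [0]
Visit 0, push []
Visit 7, push []
Visit 2, push []
Visit 3, push []
Visit 4, push []

DFS order: [6, 1, 5, 0, 7, 2, 3, 4]


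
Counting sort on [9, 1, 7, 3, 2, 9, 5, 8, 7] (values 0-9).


Input: [9, 1, 7, 3, 2, 9, 5, 8, 7]
Counts: [0, 1, 1, 1, 0, 1, 0, 2, 1, 2]

Sorted: [1, 2, 3, 5, 7, 7, 8, 9, 9]


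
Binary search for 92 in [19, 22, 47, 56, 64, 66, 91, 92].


Step 1: lo=0, hi=7, mid=3, val=56
Step 2: lo=4, hi=7, mid=5, val=66
Step 3: lo=6, hi=7, mid=6, val=91
Step 4: lo=7, hi=7, mid=7, val=92

Found at index 7


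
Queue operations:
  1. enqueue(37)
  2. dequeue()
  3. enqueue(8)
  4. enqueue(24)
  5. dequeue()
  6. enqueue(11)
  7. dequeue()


enqueue(37) -> [37]
dequeue()->37, []
enqueue(8) -> [8]
enqueue(24) -> [8, 24]
dequeue()->8, [24]
enqueue(11) -> [24, 11]
dequeue()->24, [11]

Final queue: [11]


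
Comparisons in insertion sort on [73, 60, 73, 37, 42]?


Algorithm: insertion sort
Input: [73, 60, 73, 37, 42]
Sorted: [37, 42, 60, 73, 73]

9


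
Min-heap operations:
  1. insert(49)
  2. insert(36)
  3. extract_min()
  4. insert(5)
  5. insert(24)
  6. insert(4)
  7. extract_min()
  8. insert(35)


insert(49) -> [49]
insert(36) -> [36, 49]
extract_min()->36, [49]
insert(5) -> [5, 49]
insert(24) -> [5, 49, 24]
insert(4) -> [4, 5, 24, 49]
extract_min()->4, [5, 49, 24]
insert(35) -> [5, 35, 24, 49]

Final heap: [5, 35, 24, 49]


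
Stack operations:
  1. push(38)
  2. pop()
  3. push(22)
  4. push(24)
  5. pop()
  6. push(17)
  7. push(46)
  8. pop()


push(38) -> [38]
pop()->38, []
push(22) -> [22]
push(24) -> [22, 24]
pop()->24, [22]
push(17) -> [22, 17]
push(46) -> [22, 17, 46]
pop()->46, [22, 17]

Final stack: [22, 17]


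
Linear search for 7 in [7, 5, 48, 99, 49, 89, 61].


i=0: 7==7 found!

Found at 0, 1 comps


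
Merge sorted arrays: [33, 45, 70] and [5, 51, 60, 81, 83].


Take 5 from B
Take 33 from A
Take 45 from A
Take 51 from B
Take 60 from B
Take 70 from A

Merged: [5, 33, 45, 51, 60, 70, 81, 83]


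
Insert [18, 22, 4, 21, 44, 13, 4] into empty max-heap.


Insert 18: [18]
Insert 22: [22, 18]
Insert 4: [22, 18, 4]
Insert 21: [22, 21, 4, 18]
Insert 44: [44, 22, 4, 18, 21]
Insert 13: [44, 22, 13, 18, 21, 4]
Insert 4: [44, 22, 13, 18, 21, 4, 4]

Final heap: [44, 22, 13, 18, 21, 4, 4]


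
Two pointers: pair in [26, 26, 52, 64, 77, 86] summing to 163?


lo=0(26)+hi=5(86)=112
lo=1(26)+hi=5(86)=112
lo=2(52)+hi=5(86)=138
lo=3(64)+hi=5(86)=150
lo=4(77)+hi=5(86)=163

Yes: 77+86=163


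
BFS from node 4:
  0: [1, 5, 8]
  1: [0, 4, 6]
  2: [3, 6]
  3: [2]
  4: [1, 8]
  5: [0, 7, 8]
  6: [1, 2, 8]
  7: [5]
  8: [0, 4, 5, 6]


Visit 4, enqueue [1, 8]
Visit 1, enqueue [0, 6]
Visit 8, enqueue [5]
Visit 0, enqueue []
Visit 6, enqueue [2]
Visit 5, enqueue [7]
Visit 2, enqueue [3]
Visit 7, enqueue []
Visit 3, enqueue []

BFS order: [4, 1, 8, 0, 6, 5, 2, 7, 3]


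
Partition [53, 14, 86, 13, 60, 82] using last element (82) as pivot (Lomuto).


Pivot: 82
  53 <= 82: advance i (no swap)
  14 <= 82: advance i (no swap)
  13 <= 82: swap -> [53, 14, 13, 86, 60, 82]
  60 <= 82: swap -> [53, 14, 13, 60, 86, 82]
Place pivot at 4: [53, 14, 13, 60, 82, 86]

Partitioned: [53, 14, 13, 60, 82, 86]


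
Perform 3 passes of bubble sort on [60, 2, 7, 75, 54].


Initial: [60, 2, 7, 75, 54]
Pass 1: [2, 7, 60, 54, 75] (3 swaps)
Pass 2: [2, 7, 54, 60, 75] (1 swaps)
Pass 3: [2, 7, 54, 60, 75] (0 swaps)

After 3 passes: [2, 7, 54, 60, 75]


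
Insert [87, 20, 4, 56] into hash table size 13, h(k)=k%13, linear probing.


Insert 87: h=9 -> slot 9
Insert 20: h=7 -> slot 7
Insert 4: h=4 -> slot 4
Insert 56: h=4, 1 probes -> slot 5

Table: [None, None, None, None, 4, 56, None, 20, None, 87, None, None, None]


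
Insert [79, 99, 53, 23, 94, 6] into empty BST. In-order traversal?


Insert 79: root
Insert 99: R from 79
Insert 53: L from 79
Insert 23: L from 79 -> L from 53
Insert 94: R from 79 -> L from 99
Insert 6: L from 79 -> L from 53 -> L from 23

In-order: [6, 23, 53, 79, 94, 99]


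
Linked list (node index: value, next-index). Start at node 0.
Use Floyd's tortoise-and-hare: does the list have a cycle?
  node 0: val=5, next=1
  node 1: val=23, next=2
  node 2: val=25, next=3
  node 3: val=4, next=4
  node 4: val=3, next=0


Floyd's tortoise (slow, +1) and hare (fast, +2):
  init: slow=0, fast=0
  step 1: slow=1, fast=2
  step 2: slow=2, fast=4
  step 3: slow=3, fast=1
  step 4: slow=4, fast=3
  step 5: slow=0, fast=0
  slow == fast at node 0: cycle detected

Cycle: yes


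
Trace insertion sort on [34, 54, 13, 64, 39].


Initial: [34, 54, 13, 64, 39]
Insert 54: [34, 54, 13, 64, 39]
Insert 13: [13, 34, 54, 64, 39]
Insert 64: [13, 34, 54, 64, 39]
Insert 39: [13, 34, 39, 54, 64]

Sorted: [13, 34, 39, 54, 64]


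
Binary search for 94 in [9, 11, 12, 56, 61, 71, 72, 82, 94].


Step 1: lo=0, hi=8, mid=4, val=61
Step 2: lo=5, hi=8, mid=6, val=72
Step 3: lo=7, hi=8, mid=7, val=82
Step 4: lo=8, hi=8, mid=8, val=94

Found at index 8


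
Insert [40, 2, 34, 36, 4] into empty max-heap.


Insert 40: [40]
Insert 2: [40, 2]
Insert 34: [40, 2, 34]
Insert 36: [40, 36, 34, 2]
Insert 4: [40, 36, 34, 2, 4]

Final heap: [40, 36, 34, 2, 4]


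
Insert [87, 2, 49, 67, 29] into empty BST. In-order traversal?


Insert 87: root
Insert 2: L from 87
Insert 49: L from 87 -> R from 2
Insert 67: L from 87 -> R from 2 -> R from 49
Insert 29: L from 87 -> R from 2 -> L from 49

In-order: [2, 29, 49, 67, 87]


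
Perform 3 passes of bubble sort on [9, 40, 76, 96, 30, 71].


Initial: [9, 40, 76, 96, 30, 71]
Pass 1: [9, 40, 76, 30, 71, 96] (2 swaps)
Pass 2: [9, 40, 30, 71, 76, 96] (2 swaps)
Pass 3: [9, 30, 40, 71, 76, 96] (1 swaps)

After 3 passes: [9, 30, 40, 71, 76, 96]


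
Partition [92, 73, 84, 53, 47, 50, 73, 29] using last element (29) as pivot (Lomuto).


Pivot: 29
Place pivot at 0: [29, 73, 84, 53, 47, 50, 73, 92]

Partitioned: [29, 73, 84, 53, 47, 50, 73, 92]


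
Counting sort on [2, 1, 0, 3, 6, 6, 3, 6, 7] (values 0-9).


Input: [2, 1, 0, 3, 6, 6, 3, 6, 7]
Counts: [1, 1, 1, 2, 0, 0, 3, 1, 0, 0]

Sorted: [0, 1, 2, 3, 3, 6, 6, 6, 7]


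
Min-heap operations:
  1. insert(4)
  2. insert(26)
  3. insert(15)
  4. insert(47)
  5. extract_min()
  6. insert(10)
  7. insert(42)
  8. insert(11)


insert(4) -> [4]
insert(26) -> [4, 26]
insert(15) -> [4, 26, 15]
insert(47) -> [4, 26, 15, 47]
extract_min()->4, [15, 26, 47]
insert(10) -> [10, 15, 47, 26]
insert(42) -> [10, 15, 47, 26, 42]
insert(11) -> [10, 15, 11, 26, 42, 47]

Final heap: [10, 15, 11, 26, 42, 47]


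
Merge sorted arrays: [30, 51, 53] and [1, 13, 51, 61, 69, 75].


Take 1 from B
Take 13 from B
Take 30 from A
Take 51 from A
Take 51 from B
Take 53 from A

Merged: [1, 13, 30, 51, 51, 53, 61, 69, 75]


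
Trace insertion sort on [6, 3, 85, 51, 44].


Initial: [6, 3, 85, 51, 44]
Insert 3: [3, 6, 85, 51, 44]
Insert 85: [3, 6, 85, 51, 44]
Insert 51: [3, 6, 51, 85, 44]
Insert 44: [3, 6, 44, 51, 85]

Sorted: [3, 6, 44, 51, 85]


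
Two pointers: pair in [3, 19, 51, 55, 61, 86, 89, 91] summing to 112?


lo=0(3)+hi=7(91)=94
lo=1(19)+hi=7(91)=110
lo=2(51)+hi=7(91)=142
lo=2(51)+hi=6(89)=140
lo=2(51)+hi=5(86)=137
lo=2(51)+hi=4(61)=112

Yes: 51+61=112


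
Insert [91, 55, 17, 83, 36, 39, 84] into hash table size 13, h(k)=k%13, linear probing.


Insert 91: h=0 -> slot 0
Insert 55: h=3 -> slot 3
Insert 17: h=4 -> slot 4
Insert 83: h=5 -> slot 5
Insert 36: h=10 -> slot 10
Insert 39: h=0, 1 probes -> slot 1
Insert 84: h=6 -> slot 6

Table: [91, 39, None, 55, 17, 83, 84, None, None, None, 36, None, None]


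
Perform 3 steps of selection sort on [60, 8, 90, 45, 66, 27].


Initial: [60, 8, 90, 45, 66, 27]
Step 1: min=8 at 1
  Swap: [8, 60, 90, 45, 66, 27]
Step 2: min=27 at 5
  Swap: [8, 27, 90, 45, 66, 60]
Step 3: min=45 at 3
  Swap: [8, 27, 45, 90, 66, 60]

After 3 steps: [8, 27, 45, 90, 66, 60]


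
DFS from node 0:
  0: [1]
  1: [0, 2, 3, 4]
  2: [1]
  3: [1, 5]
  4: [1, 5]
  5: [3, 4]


Visit 0, push [1]
Visit 1, push [4, 3, 2]
Visit 2, push []
Visit 3, push [5]
Visit 5, push [4]
Visit 4, push []

DFS order: [0, 1, 2, 3, 5, 4]


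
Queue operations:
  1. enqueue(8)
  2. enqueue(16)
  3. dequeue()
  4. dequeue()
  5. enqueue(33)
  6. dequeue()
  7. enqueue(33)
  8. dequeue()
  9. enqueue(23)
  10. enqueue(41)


enqueue(8) -> [8]
enqueue(16) -> [8, 16]
dequeue()->8, [16]
dequeue()->16, []
enqueue(33) -> [33]
dequeue()->33, []
enqueue(33) -> [33]
dequeue()->33, []
enqueue(23) -> [23]
enqueue(41) -> [23, 41]

Final queue: [23, 41]


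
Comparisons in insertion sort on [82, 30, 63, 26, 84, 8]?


Algorithm: insertion sort
Input: [82, 30, 63, 26, 84, 8]
Sorted: [8, 26, 30, 63, 82, 84]

12


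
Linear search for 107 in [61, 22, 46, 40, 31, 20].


i=0: 61!=107
i=1: 22!=107
i=2: 46!=107
i=3: 40!=107
i=4: 31!=107
i=5: 20!=107

Not found, 6 comps


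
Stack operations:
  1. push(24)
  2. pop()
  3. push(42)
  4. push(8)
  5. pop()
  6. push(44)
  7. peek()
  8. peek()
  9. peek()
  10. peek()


push(24) -> [24]
pop()->24, []
push(42) -> [42]
push(8) -> [42, 8]
pop()->8, [42]
push(44) -> [42, 44]
peek()->44
peek()->44
peek()->44
peek()->44

Final stack: [42, 44]


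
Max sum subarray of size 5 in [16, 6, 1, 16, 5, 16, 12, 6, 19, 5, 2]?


[0:5]: 44
[1:6]: 44
[2:7]: 50
[3:8]: 55
[4:9]: 58
[5:10]: 58
[6:11]: 44

Max: 58 at [4:9]


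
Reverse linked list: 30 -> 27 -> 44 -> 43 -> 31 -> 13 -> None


Step 1: curr=30, set curr.next=prev(None) | reversed so far: 30
Step 2: curr=27, set curr.next=prev(30) | reversed so far: 27 -> 30
Step 3: curr=44, set curr.next=prev(27) | reversed so far: 44 -> 27 -> 30
Step 4: curr=43, set curr.next=prev(44) | reversed so far: 43 -> 44 -> 27 -> 30
Step 5: curr=31, set curr.next=prev(43) | reversed so far: 31 -> 43 -> 44 -> 27 -> 30
Step 6: curr=13, set curr.next=prev(31) | reversed so far: 13 -> 31 -> 43 -> 44 -> 27 -> 30

13 -> 31 -> 43 -> 44 -> 27 -> 30 -> None


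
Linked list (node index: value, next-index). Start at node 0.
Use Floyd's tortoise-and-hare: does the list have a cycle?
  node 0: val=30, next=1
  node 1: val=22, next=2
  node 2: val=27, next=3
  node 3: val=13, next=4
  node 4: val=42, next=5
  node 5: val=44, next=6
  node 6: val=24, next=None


Floyd's tortoise (slow, +1) and hare (fast, +2):
  init: slow=0, fast=0
  step 1: slow=1, fast=2
  step 2: slow=2, fast=4
  step 3: slow=3, fast=6
  step 4: fast -> None, no cycle

Cycle: no


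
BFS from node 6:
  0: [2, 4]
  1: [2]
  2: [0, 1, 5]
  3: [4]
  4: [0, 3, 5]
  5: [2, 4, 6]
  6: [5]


Visit 6, enqueue [5]
Visit 5, enqueue [2, 4]
Visit 2, enqueue [0, 1]
Visit 4, enqueue [3]
Visit 0, enqueue []
Visit 1, enqueue []
Visit 3, enqueue []

BFS order: [6, 5, 2, 4, 0, 1, 3]


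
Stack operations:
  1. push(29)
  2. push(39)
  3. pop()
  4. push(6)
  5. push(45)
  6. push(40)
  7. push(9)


push(29) -> [29]
push(39) -> [29, 39]
pop()->39, [29]
push(6) -> [29, 6]
push(45) -> [29, 6, 45]
push(40) -> [29, 6, 45, 40]
push(9) -> [29, 6, 45, 40, 9]

Final stack: [29, 6, 45, 40, 9]


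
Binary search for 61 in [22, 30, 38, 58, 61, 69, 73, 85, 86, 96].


Step 1: lo=0, hi=9, mid=4, val=61

Found at index 4


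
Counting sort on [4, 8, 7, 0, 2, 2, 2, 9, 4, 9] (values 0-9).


Input: [4, 8, 7, 0, 2, 2, 2, 9, 4, 9]
Counts: [1, 0, 3, 0, 2, 0, 0, 1, 1, 2]

Sorted: [0, 2, 2, 2, 4, 4, 7, 8, 9, 9]


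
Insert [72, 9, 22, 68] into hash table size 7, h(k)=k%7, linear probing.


Insert 72: h=2 -> slot 2
Insert 9: h=2, 1 probes -> slot 3
Insert 22: h=1 -> slot 1
Insert 68: h=5 -> slot 5

Table: [None, 22, 72, 9, None, 68, None]


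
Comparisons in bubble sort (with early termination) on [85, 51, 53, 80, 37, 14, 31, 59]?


Algorithm: bubble sort (with early termination)
Input: [85, 51, 53, 80, 37, 14, 31, 59]
Sorted: [14, 31, 37, 51, 53, 59, 80, 85]

27


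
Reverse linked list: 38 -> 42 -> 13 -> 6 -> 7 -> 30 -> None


Step 1: curr=38, set curr.next=prev(None) | reversed so far: 38
Step 2: curr=42, set curr.next=prev(38) | reversed so far: 42 -> 38
Step 3: curr=13, set curr.next=prev(42) | reversed so far: 13 -> 42 -> 38
Step 4: curr=6, set curr.next=prev(13) | reversed so far: 6 -> 13 -> 42 -> 38
Step 5: curr=7, set curr.next=prev(6) | reversed so far: 7 -> 6 -> 13 -> 42 -> 38
Step 6: curr=30, set curr.next=prev(7) | reversed so far: 30 -> 7 -> 6 -> 13 -> 42 -> 38

30 -> 7 -> 6 -> 13 -> 42 -> 38 -> None


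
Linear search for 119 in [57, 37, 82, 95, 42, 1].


i=0: 57!=119
i=1: 37!=119
i=2: 82!=119
i=3: 95!=119
i=4: 42!=119
i=5: 1!=119

Not found, 6 comps


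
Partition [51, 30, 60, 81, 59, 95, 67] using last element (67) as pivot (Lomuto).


Pivot: 67
  51 <= 67: advance i (no swap)
  30 <= 67: advance i (no swap)
  60 <= 67: advance i (no swap)
  59 <= 67: swap -> [51, 30, 60, 59, 81, 95, 67]
Place pivot at 4: [51, 30, 60, 59, 67, 95, 81]

Partitioned: [51, 30, 60, 59, 67, 95, 81]


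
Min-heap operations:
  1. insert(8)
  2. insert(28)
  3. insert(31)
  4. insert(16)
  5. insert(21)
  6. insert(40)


insert(8) -> [8]
insert(28) -> [8, 28]
insert(31) -> [8, 28, 31]
insert(16) -> [8, 16, 31, 28]
insert(21) -> [8, 16, 31, 28, 21]
insert(40) -> [8, 16, 31, 28, 21, 40]

Final heap: [8, 16, 31, 28, 21, 40]


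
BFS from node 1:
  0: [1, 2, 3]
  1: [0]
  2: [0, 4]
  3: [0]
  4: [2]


Visit 1, enqueue [0]
Visit 0, enqueue [2, 3]
Visit 2, enqueue [4]
Visit 3, enqueue []
Visit 4, enqueue []

BFS order: [1, 0, 2, 3, 4]


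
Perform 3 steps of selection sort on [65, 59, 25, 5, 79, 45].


Initial: [65, 59, 25, 5, 79, 45]
Step 1: min=5 at 3
  Swap: [5, 59, 25, 65, 79, 45]
Step 2: min=25 at 2
  Swap: [5, 25, 59, 65, 79, 45]
Step 3: min=45 at 5
  Swap: [5, 25, 45, 65, 79, 59]

After 3 steps: [5, 25, 45, 65, 79, 59]


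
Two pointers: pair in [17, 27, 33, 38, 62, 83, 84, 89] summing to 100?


lo=0(17)+hi=7(89)=106
lo=0(17)+hi=6(84)=101
lo=0(17)+hi=5(83)=100

Yes: 17+83=100


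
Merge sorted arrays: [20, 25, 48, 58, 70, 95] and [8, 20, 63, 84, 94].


Take 8 from B
Take 20 from A
Take 20 from B
Take 25 from A
Take 48 from A
Take 58 from A
Take 63 from B
Take 70 from A
Take 84 from B
Take 94 from B

Merged: [8, 20, 20, 25, 48, 58, 63, 70, 84, 94, 95]


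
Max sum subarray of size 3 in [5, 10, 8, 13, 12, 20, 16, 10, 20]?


[0:3]: 23
[1:4]: 31
[2:5]: 33
[3:6]: 45
[4:7]: 48
[5:8]: 46
[6:9]: 46

Max: 48 at [4:7]


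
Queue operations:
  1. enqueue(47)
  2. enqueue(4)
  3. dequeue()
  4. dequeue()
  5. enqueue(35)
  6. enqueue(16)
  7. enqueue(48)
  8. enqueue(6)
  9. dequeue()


enqueue(47) -> [47]
enqueue(4) -> [47, 4]
dequeue()->47, [4]
dequeue()->4, []
enqueue(35) -> [35]
enqueue(16) -> [35, 16]
enqueue(48) -> [35, 16, 48]
enqueue(6) -> [35, 16, 48, 6]
dequeue()->35, [16, 48, 6]

Final queue: [16, 48, 6]


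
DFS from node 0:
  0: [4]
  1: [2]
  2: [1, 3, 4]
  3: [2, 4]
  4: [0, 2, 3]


Visit 0, push [4]
Visit 4, push [3, 2]
Visit 2, push [3, 1]
Visit 1, push []
Visit 3, push []

DFS order: [0, 4, 2, 1, 3]


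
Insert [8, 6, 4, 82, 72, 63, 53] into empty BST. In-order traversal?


Insert 8: root
Insert 6: L from 8
Insert 4: L from 8 -> L from 6
Insert 82: R from 8
Insert 72: R from 8 -> L from 82
Insert 63: R from 8 -> L from 82 -> L from 72
Insert 53: R from 8 -> L from 82 -> L from 72 -> L from 63

In-order: [4, 6, 8, 53, 63, 72, 82]


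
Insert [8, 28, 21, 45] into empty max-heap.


Insert 8: [8]
Insert 28: [28, 8]
Insert 21: [28, 8, 21]
Insert 45: [45, 28, 21, 8]

Final heap: [45, 28, 21, 8]


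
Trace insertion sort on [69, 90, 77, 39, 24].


Initial: [69, 90, 77, 39, 24]
Insert 90: [69, 90, 77, 39, 24]
Insert 77: [69, 77, 90, 39, 24]
Insert 39: [39, 69, 77, 90, 24]
Insert 24: [24, 39, 69, 77, 90]

Sorted: [24, 39, 69, 77, 90]


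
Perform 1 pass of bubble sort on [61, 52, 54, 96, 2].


Initial: [61, 52, 54, 96, 2]
Pass 1: [52, 54, 61, 2, 96] (3 swaps)

After 1 pass: [52, 54, 61, 2, 96]


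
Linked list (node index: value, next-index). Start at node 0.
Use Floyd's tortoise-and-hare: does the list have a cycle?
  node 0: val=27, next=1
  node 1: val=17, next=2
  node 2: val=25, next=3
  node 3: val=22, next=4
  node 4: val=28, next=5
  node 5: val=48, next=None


Floyd's tortoise (slow, +1) and hare (fast, +2):
  init: slow=0, fast=0
  step 1: slow=1, fast=2
  step 2: slow=2, fast=4
  step 3: fast 4->5->None, no cycle

Cycle: no


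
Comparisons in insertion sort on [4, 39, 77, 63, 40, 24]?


Algorithm: insertion sort
Input: [4, 39, 77, 63, 40, 24]
Sorted: [4, 24, 39, 40, 63, 77]

12


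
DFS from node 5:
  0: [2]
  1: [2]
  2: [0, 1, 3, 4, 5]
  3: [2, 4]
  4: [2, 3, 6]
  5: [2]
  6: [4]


Visit 5, push [2]
Visit 2, push [4, 3, 1, 0]
Visit 0, push []
Visit 1, push []
Visit 3, push [4]
Visit 4, push [6]
Visit 6, push []

DFS order: [5, 2, 0, 1, 3, 4, 6]


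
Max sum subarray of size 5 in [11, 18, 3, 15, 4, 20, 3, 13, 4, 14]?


[0:5]: 51
[1:6]: 60
[2:7]: 45
[3:8]: 55
[4:9]: 44
[5:10]: 54

Max: 60 at [1:6]


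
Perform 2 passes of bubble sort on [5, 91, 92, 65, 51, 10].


Initial: [5, 91, 92, 65, 51, 10]
Pass 1: [5, 91, 65, 51, 10, 92] (3 swaps)
Pass 2: [5, 65, 51, 10, 91, 92] (3 swaps)

After 2 passes: [5, 65, 51, 10, 91, 92]


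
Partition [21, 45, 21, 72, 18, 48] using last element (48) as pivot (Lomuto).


Pivot: 48
  21 <= 48: advance i (no swap)
  45 <= 48: advance i (no swap)
  21 <= 48: advance i (no swap)
  18 <= 48: swap -> [21, 45, 21, 18, 72, 48]
Place pivot at 4: [21, 45, 21, 18, 48, 72]

Partitioned: [21, 45, 21, 18, 48, 72]


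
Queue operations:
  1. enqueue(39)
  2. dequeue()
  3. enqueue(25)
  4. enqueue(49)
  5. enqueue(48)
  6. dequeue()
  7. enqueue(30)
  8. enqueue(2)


enqueue(39) -> [39]
dequeue()->39, []
enqueue(25) -> [25]
enqueue(49) -> [25, 49]
enqueue(48) -> [25, 49, 48]
dequeue()->25, [49, 48]
enqueue(30) -> [49, 48, 30]
enqueue(2) -> [49, 48, 30, 2]

Final queue: [49, 48, 30, 2]


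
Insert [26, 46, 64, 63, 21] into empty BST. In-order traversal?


Insert 26: root
Insert 46: R from 26
Insert 64: R from 26 -> R from 46
Insert 63: R from 26 -> R from 46 -> L from 64
Insert 21: L from 26

In-order: [21, 26, 46, 63, 64]


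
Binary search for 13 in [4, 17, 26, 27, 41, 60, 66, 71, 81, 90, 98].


Step 1: lo=0, hi=10, mid=5, val=60
Step 2: lo=0, hi=4, mid=2, val=26
Step 3: lo=0, hi=1, mid=0, val=4
Step 4: lo=1, hi=1, mid=1, val=17

Not found


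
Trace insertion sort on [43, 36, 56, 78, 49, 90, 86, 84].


Initial: [43, 36, 56, 78, 49, 90, 86, 84]
Insert 36: [36, 43, 56, 78, 49, 90, 86, 84]
Insert 56: [36, 43, 56, 78, 49, 90, 86, 84]
Insert 78: [36, 43, 56, 78, 49, 90, 86, 84]
Insert 49: [36, 43, 49, 56, 78, 90, 86, 84]
Insert 90: [36, 43, 49, 56, 78, 90, 86, 84]
Insert 86: [36, 43, 49, 56, 78, 86, 90, 84]
Insert 84: [36, 43, 49, 56, 78, 84, 86, 90]

Sorted: [36, 43, 49, 56, 78, 84, 86, 90]


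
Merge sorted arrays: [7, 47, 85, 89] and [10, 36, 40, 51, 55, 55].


Take 7 from A
Take 10 from B
Take 36 from B
Take 40 from B
Take 47 from A
Take 51 from B
Take 55 from B
Take 55 from B

Merged: [7, 10, 36, 40, 47, 51, 55, 55, 85, 89]


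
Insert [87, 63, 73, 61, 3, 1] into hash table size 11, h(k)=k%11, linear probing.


Insert 87: h=10 -> slot 10
Insert 63: h=8 -> slot 8
Insert 73: h=7 -> slot 7
Insert 61: h=6 -> slot 6
Insert 3: h=3 -> slot 3
Insert 1: h=1 -> slot 1

Table: [None, 1, None, 3, None, None, 61, 73, 63, None, 87]


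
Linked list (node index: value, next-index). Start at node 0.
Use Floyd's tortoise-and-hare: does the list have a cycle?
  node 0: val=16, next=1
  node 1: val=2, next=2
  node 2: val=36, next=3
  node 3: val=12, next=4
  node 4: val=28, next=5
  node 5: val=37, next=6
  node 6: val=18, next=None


Floyd's tortoise (slow, +1) and hare (fast, +2):
  init: slow=0, fast=0
  step 1: slow=1, fast=2
  step 2: slow=2, fast=4
  step 3: slow=3, fast=6
  step 4: fast -> None, no cycle

Cycle: no


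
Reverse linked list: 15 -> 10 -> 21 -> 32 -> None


Step 1: curr=15, set curr.next=prev(None) | reversed so far: 15
Step 2: curr=10, set curr.next=prev(15) | reversed so far: 10 -> 15
Step 3: curr=21, set curr.next=prev(10) | reversed so far: 21 -> 10 -> 15
Step 4: curr=32, set curr.next=prev(21) | reversed so far: 32 -> 21 -> 10 -> 15

32 -> 21 -> 10 -> 15 -> None


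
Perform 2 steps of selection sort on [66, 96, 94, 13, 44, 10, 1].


Initial: [66, 96, 94, 13, 44, 10, 1]
Step 1: min=1 at 6
  Swap: [1, 96, 94, 13, 44, 10, 66]
Step 2: min=10 at 5
  Swap: [1, 10, 94, 13, 44, 96, 66]

After 2 steps: [1, 10, 94, 13, 44, 96, 66]


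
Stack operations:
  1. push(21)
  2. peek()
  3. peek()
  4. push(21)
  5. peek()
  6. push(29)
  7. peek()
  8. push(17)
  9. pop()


push(21) -> [21]
peek()->21
peek()->21
push(21) -> [21, 21]
peek()->21
push(29) -> [21, 21, 29]
peek()->29
push(17) -> [21, 21, 29, 17]
pop()->17, [21, 21, 29]

Final stack: [21, 21, 29]


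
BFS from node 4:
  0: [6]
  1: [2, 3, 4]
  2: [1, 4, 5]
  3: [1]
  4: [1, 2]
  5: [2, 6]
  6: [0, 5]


Visit 4, enqueue [1, 2]
Visit 1, enqueue [3]
Visit 2, enqueue [5]
Visit 3, enqueue []
Visit 5, enqueue [6]
Visit 6, enqueue [0]
Visit 0, enqueue []

BFS order: [4, 1, 2, 3, 5, 6, 0]


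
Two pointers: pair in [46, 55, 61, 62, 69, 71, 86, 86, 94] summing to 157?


lo=0(46)+hi=8(94)=140
lo=1(55)+hi=8(94)=149
lo=2(61)+hi=8(94)=155
lo=3(62)+hi=8(94)=156
lo=4(69)+hi=8(94)=163
lo=4(69)+hi=7(86)=155
lo=5(71)+hi=7(86)=157

Yes: 71+86=157


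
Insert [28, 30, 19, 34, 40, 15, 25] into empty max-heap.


Insert 28: [28]
Insert 30: [30, 28]
Insert 19: [30, 28, 19]
Insert 34: [34, 30, 19, 28]
Insert 40: [40, 34, 19, 28, 30]
Insert 15: [40, 34, 19, 28, 30, 15]
Insert 25: [40, 34, 25, 28, 30, 15, 19]

Final heap: [40, 34, 25, 28, 30, 15, 19]


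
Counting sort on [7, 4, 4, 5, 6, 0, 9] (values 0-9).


Input: [7, 4, 4, 5, 6, 0, 9]
Counts: [1, 0, 0, 0, 2, 1, 1, 1, 0, 1]

Sorted: [0, 4, 4, 5, 6, 7, 9]


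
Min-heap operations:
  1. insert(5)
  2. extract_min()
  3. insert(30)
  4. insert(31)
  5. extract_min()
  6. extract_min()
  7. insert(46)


insert(5) -> [5]
extract_min()->5, []
insert(30) -> [30]
insert(31) -> [30, 31]
extract_min()->30, [31]
extract_min()->31, []
insert(46) -> [46]

Final heap: [46]


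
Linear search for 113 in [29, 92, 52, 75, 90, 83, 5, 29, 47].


i=0: 29!=113
i=1: 92!=113
i=2: 52!=113
i=3: 75!=113
i=4: 90!=113
i=5: 83!=113
i=6: 5!=113
i=7: 29!=113
i=8: 47!=113

Not found, 9 comps


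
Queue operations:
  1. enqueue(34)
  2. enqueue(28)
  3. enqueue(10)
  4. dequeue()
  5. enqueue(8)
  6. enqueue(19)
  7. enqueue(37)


enqueue(34) -> [34]
enqueue(28) -> [34, 28]
enqueue(10) -> [34, 28, 10]
dequeue()->34, [28, 10]
enqueue(8) -> [28, 10, 8]
enqueue(19) -> [28, 10, 8, 19]
enqueue(37) -> [28, 10, 8, 19, 37]

Final queue: [28, 10, 8, 19, 37]


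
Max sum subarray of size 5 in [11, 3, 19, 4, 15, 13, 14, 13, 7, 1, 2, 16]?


[0:5]: 52
[1:6]: 54
[2:7]: 65
[3:8]: 59
[4:9]: 62
[5:10]: 48
[6:11]: 37
[7:12]: 39

Max: 65 at [2:7]


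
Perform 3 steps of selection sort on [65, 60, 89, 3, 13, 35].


Initial: [65, 60, 89, 3, 13, 35]
Step 1: min=3 at 3
  Swap: [3, 60, 89, 65, 13, 35]
Step 2: min=13 at 4
  Swap: [3, 13, 89, 65, 60, 35]
Step 3: min=35 at 5
  Swap: [3, 13, 35, 65, 60, 89]

After 3 steps: [3, 13, 35, 65, 60, 89]


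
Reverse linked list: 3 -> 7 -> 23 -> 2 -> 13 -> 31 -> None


Step 1: curr=3, set curr.next=prev(None) | reversed so far: 3
Step 2: curr=7, set curr.next=prev(3) | reversed so far: 7 -> 3
Step 3: curr=23, set curr.next=prev(7) | reversed so far: 23 -> 7 -> 3
Step 4: curr=2, set curr.next=prev(23) | reversed so far: 2 -> 23 -> 7 -> 3
Step 5: curr=13, set curr.next=prev(2) | reversed so far: 13 -> 2 -> 23 -> 7 -> 3
Step 6: curr=31, set curr.next=prev(13) | reversed so far: 31 -> 13 -> 2 -> 23 -> 7 -> 3

31 -> 13 -> 2 -> 23 -> 7 -> 3 -> None


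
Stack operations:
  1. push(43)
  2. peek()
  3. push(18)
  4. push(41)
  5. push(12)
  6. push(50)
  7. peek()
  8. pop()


push(43) -> [43]
peek()->43
push(18) -> [43, 18]
push(41) -> [43, 18, 41]
push(12) -> [43, 18, 41, 12]
push(50) -> [43, 18, 41, 12, 50]
peek()->50
pop()->50, [43, 18, 41, 12]

Final stack: [43, 18, 41, 12]


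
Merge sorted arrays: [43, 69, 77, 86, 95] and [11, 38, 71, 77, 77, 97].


Take 11 from B
Take 38 from B
Take 43 from A
Take 69 from A
Take 71 from B
Take 77 from A
Take 77 from B
Take 77 from B
Take 86 from A
Take 95 from A

Merged: [11, 38, 43, 69, 71, 77, 77, 77, 86, 95, 97]


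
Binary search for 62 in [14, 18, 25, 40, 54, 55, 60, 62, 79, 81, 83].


Step 1: lo=0, hi=10, mid=5, val=55
Step 2: lo=6, hi=10, mid=8, val=79
Step 3: lo=6, hi=7, mid=6, val=60
Step 4: lo=7, hi=7, mid=7, val=62

Found at index 7


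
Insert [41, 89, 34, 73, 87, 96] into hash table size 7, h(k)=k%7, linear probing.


Insert 41: h=6 -> slot 6
Insert 89: h=5 -> slot 5
Insert 34: h=6, 1 probes -> slot 0
Insert 73: h=3 -> slot 3
Insert 87: h=3, 1 probes -> slot 4
Insert 96: h=5, 3 probes -> slot 1

Table: [34, 96, None, 73, 87, 89, 41]


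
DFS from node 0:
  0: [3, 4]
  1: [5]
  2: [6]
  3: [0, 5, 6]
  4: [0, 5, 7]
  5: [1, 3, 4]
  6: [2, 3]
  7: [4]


Visit 0, push [4, 3]
Visit 3, push [6, 5]
Visit 5, push [4, 1]
Visit 1, push []
Visit 4, push [7]
Visit 7, push []
Visit 6, push [2]
Visit 2, push []

DFS order: [0, 3, 5, 1, 4, 7, 6, 2]


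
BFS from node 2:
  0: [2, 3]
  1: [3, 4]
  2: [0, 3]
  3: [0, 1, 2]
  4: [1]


Visit 2, enqueue [0, 3]
Visit 0, enqueue []
Visit 3, enqueue [1]
Visit 1, enqueue [4]
Visit 4, enqueue []

BFS order: [2, 0, 3, 1, 4]


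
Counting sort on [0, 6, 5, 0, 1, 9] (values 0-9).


Input: [0, 6, 5, 0, 1, 9]
Counts: [2, 1, 0, 0, 0, 1, 1, 0, 0, 1]

Sorted: [0, 0, 1, 5, 6, 9]


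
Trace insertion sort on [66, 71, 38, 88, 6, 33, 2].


Initial: [66, 71, 38, 88, 6, 33, 2]
Insert 71: [66, 71, 38, 88, 6, 33, 2]
Insert 38: [38, 66, 71, 88, 6, 33, 2]
Insert 88: [38, 66, 71, 88, 6, 33, 2]
Insert 6: [6, 38, 66, 71, 88, 33, 2]
Insert 33: [6, 33, 38, 66, 71, 88, 2]
Insert 2: [2, 6, 33, 38, 66, 71, 88]

Sorted: [2, 6, 33, 38, 66, 71, 88]


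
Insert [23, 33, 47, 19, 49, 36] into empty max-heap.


Insert 23: [23]
Insert 33: [33, 23]
Insert 47: [47, 23, 33]
Insert 19: [47, 23, 33, 19]
Insert 49: [49, 47, 33, 19, 23]
Insert 36: [49, 47, 36, 19, 23, 33]

Final heap: [49, 47, 36, 19, 23, 33]


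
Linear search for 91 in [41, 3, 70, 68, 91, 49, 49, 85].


i=0: 41!=91
i=1: 3!=91
i=2: 70!=91
i=3: 68!=91
i=4: 91==91 found!

Found at 4, 5 comps


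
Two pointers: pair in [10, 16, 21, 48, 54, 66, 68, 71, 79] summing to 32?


lo=0(10)+hi=8(79)=89
lo=0(10)+hi=7(71)=81
lo=0(10)+hi=6(68)=78
lo=0(10)+hi=5(66)=76
lo=0(10)+hi=4(54)=64
lo=0(10)+hi=3(48)=58
lo=0(10)+hi=2(21)=31
lo=1(16)+hi=2(21)=37

No pair found


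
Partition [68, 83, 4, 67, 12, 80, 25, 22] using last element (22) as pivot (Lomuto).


Pivot: 22
  4 <= 22: swap -> [4, 83, 68, 67, 12, 80, 25, 22]
  12 <= 22: swap -> [4, 12, 68, 67, 83, 80, 25, 22]
Place pivot at 2: [4, 12, 22, 67, 83, 80, 25, 68]

Partitioned: [4, 12, 22, 67, 83, 80, 25, 68]


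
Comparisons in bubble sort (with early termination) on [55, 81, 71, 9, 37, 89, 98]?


Algorithm: bubble sort (with early termination)
Input: [55, 81, 71, 9, 37, 89, 98]
Sorted: [9, 37, 55, 71, 81, 89, 98]

18


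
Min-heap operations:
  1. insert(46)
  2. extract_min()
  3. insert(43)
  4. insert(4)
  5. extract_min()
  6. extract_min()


insert(46) -> [46]
extract_min()->46, []
insert(43) -> [43]
insert(4) -> [4, 43]
extract_min()->4, [43]
extract_min()->43, []

Final heap: []


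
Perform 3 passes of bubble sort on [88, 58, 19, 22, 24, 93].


Initial: [88, 58, 19, 22, 24, 93]
Pass 1: [58, 19, 22, 24, 88, 93] (4 swaps)
Pass 2: [19, 22, 24, 58, 88, 93] (3 swaps)
Pass 3: [19, 22, 24, 58, 88, 93] (0 swaps)

After 3 passes: [19, 22, 24, 58, 88, 93]


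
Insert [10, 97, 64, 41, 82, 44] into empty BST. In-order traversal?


Insert 10: root
Insert 97: R from 10
Insert 64: R from 10 -> L from 97
Insert 41: R from 10 -> L from 97 -> L from 64
Insert 82: R from 10 -> L from 97 -> R from 64
Insert 44: R from 10 -> L from 97 -> L from 64 -> R from 41

In-order: [10, 41, 44, 64, 82, 97]


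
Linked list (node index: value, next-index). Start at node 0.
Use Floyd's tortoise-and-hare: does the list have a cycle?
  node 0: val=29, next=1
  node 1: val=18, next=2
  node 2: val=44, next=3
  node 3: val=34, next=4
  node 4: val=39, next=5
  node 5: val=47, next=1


Floyd's tortoise (slow, +1) and hare (fast, +2):
  init: slow=0, fast=0
  step 1: slow=1, fast=2
  step 2: slow=2, fast=4
  step 3: slow=3, fast=1
  step 4: slow=4, fast=3
  step 5: slow=5, fast=5
  slow == fast at node 5: cycle detected

Cycle: yes


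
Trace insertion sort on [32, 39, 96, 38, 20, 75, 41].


Initial: [32, 39, 96, 38, 20, 75, 41]
Insert 39: [32, 39, 96, 38, 20, 75, 41]
Insert 96: [32, 39, 96, 38, 20, 75, 41]
Insert 38: [32, 38, 39, 96, 20, 75, 41]
Insert 20: [20, 32, 38, 39, 96, 75, 41]
Insert 75: [20, 32, 38, 39, 75, 96, 41]
Insert 41: [20, 32, 38, 39, 41, 75, 96]

Sorted: [20, 32, 38, 39, 41, 75, 96]


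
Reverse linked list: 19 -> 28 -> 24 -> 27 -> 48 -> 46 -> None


Step 1: curr=19, set curr.next=prev(None) | reversed so far: 19
Step 2: curr=28, set curr.next=prev(19) | reversed so far: 28 -> 19
Step 3: curr=24, set curr.next=prev(28) | reversed so far: 24 -> 28 -> 19
Step 4: curr=27, set curr.next=prev(24) | reversed so far: 27 -> 24 -> 28 -> 19
Step 5: curr=48, set curr.next=prev(27) | reversed so far: 48 -> 27 -> 24 -> 28 -> 19
Step 6: curr=46, set curr.next=prev(48) | reversed so far: 46 -> 48 -> 27 -> 24 -> 28 -> 19

46 -> 48 -> 27 -> 24 -> 28 -> 19 -> None


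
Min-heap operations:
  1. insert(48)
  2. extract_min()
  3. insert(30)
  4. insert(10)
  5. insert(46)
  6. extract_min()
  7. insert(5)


insert(48) -> [48]
extract_min()->48, []
insert(30) -> [30]
insert(10) -> [10, 30]
insert(46) -> [10, 30, 46]
extract_min()->10, [30, 46]
insert(5) -> [5, 46, 30]

Final heap: [5, 46, 30]


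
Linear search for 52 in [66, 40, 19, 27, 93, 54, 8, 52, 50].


i=0: 66!=52
i=1: 40!=52
i=2: 19!=52
i=3: 27!=52
i=4: 93!=52
i=5: 54!=52
i=6: 8!=52
i=7: 52==52 found!

Found at 7, 8 comps


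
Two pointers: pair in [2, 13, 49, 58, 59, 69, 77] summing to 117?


lo=0(2)+hi=6(77)=79
lo=1(13)+hi=6(77)=90
lo=2(49)+hi=6(77)=126
lo=2(49)+hi=5(69)=118
lo=2(49)+hi=4(59)=108
lo=3(58)+hi=4(59)=117

Yes: 58+59=117


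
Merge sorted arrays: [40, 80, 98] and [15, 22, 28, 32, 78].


Take 15 from B
Take 22 from B
Take 28 from B
Take 32 from B
Take 40 from A
Take 78 from B

Merged: [15, 22, 28, 32, 40, 78, 80, 98]


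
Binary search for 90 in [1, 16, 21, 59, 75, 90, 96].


Step 1: lo=0, hi=6, mid=3, val=59
Step 2: lo=4, hi=6, mid=5, val=90

Found at index 5


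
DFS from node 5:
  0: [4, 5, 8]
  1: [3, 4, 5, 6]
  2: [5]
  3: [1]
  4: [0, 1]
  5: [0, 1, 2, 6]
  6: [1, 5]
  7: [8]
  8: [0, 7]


Visit 5, push [6, 2, 1, 0]
Visit 0, push [8, 4]
Visit 4, push [1]
Visit 1, push [6, 3]
Visit 3, push []
Visit 6, push []
Visit 8, push [7]
Visit 7, push []
Visit 2, push []

DFS order: [5, 0, 4, 1, 3, 6, 8, 7, 2]
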